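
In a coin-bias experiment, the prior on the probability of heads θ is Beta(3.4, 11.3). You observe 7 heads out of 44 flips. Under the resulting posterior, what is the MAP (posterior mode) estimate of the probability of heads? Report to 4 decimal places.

The Beta prior is conjugate to a Binomial/Bernoulli likelihood; the update adds successes to α and failures to β.
Posterior: Beta(α+k, β+n−k) = Beta(3.4+7, 11.3+37) = Beta(10.4, 48.3).
Mode of Beta(a,b) for a,b>1 is (a−1)/(a+b−2) = 9.4/56.7 = 0.1658.

0.1658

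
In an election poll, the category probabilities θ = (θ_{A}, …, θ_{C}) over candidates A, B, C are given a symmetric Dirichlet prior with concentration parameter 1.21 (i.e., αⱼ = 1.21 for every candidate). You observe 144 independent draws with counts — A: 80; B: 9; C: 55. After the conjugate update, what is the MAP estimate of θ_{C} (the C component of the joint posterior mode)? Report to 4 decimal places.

0.3817

The Dirichlet prior is conjugate to the Multinomial likelihood: each posterior αⱼ = prior αⱼ + observed count nⱼ.
Posterior concentration: (81.21, 10.21, 56.21), total = 147.63.
Joint mode component: (α_{C}−1)/(Σα−K) = 55.21/144.63 = 0.3817.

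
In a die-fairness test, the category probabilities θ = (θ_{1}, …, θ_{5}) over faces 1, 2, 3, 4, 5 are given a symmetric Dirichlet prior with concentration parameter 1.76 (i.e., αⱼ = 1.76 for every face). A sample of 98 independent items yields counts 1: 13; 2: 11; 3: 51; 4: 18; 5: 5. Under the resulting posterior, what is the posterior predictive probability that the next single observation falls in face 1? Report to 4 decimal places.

The Dirichlet prior is conjugate to the Multinomial likelihood: each posterior αⱼ = prior αⱼ + observed count nⱼ.
Posterior concentration: (14.76, 12.76, 52.76, 19.76, 6.76), total = 106.80.
P(next = 1 | data) = α_{1}/Σα = 0.1382.

0.1382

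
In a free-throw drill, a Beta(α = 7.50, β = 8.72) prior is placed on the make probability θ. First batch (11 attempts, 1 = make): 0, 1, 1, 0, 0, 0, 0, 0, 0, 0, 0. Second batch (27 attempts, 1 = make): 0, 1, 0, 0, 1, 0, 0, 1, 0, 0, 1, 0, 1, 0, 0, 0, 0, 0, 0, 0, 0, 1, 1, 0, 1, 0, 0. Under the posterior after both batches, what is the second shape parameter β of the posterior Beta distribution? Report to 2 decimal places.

The Beta prior is conjugate to a Binomial/Bernoulli likelihood; the update adds successes to α and failures to β.
After batch 1: Beta(7.50+2, 8.72+9) = Beta(9.50, 17.72).
After batch 2: Beta(9.50+8, 17.72+19) = Beta(17.50, 36.72).
Posterior β = 36.72.

36.72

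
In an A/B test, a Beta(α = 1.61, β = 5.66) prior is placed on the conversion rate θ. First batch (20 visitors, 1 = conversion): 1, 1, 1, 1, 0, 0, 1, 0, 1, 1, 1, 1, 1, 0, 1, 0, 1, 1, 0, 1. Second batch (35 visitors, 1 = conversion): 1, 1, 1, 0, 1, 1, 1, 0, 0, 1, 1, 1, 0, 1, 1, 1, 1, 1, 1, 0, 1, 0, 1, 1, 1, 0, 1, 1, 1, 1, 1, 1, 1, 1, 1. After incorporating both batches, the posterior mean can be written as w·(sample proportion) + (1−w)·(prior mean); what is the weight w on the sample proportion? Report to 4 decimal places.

0.8833

The Beta prior is conjugate to a Binomial/Bernoulli likelihood; the update adds successes to α and failures to β.
Total number of visitors: n = 20 + 35 = 55.
Posterior mean = (α₀+k)/(α₀+β₀+n) = [n/(α₀+β₀+n)]·(k/n) + [(α₀+β₀)/(α₀+β₀+n)]·α₀/(α₀+β₀), so only n and the prior enter the weight.
The weight on the data is w = n/(α₀+β₀+n) = 55/(1.61+5.66+55) = 55/62.27 = 0.8833.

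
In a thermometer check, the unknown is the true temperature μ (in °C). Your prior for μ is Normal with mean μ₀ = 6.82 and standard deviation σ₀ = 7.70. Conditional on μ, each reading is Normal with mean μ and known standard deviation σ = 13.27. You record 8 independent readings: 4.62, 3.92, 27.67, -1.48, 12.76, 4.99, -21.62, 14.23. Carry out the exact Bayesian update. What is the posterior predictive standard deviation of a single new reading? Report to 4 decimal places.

For Normal data with known variance σ², a Normal(μ₀, σ₀²) prior on μ is conjugate. Posterior precision = 1/σ₀² + n/σ²; posterior mean is the precision-weighted average of μ₀ and x̄.
σ₀² = 7.70² = 59.29, σ² = 13.27² = 176.0929; σ² + n·σ₀² = 176.0929 + 8·59.29 = 650.4129.
Posterior precision = 1/σ₀² + n/σ² = 1/59.29 + 8/176.0929 = (σ² + n·σ₀²)/(σ₀²σ²) = 650.4129/(59.29·176.0929); posterior variance σₙ² = σ₀²σ²/(σ² + n·σ₀²) = 59.29·176.0929/650.4129 = 16.052185.
Predictive variance for one new observation = σₙ² + σ² = 59.29·176.0929/650.4129 + 176.0929 = σ²·(σ₀² + 650.4129)/650.4129 = 176.0929·709.7029/650.4129 = 192.145085; SD = √(176.0929·709.7029/650.4129) = 13.8616.

13.8616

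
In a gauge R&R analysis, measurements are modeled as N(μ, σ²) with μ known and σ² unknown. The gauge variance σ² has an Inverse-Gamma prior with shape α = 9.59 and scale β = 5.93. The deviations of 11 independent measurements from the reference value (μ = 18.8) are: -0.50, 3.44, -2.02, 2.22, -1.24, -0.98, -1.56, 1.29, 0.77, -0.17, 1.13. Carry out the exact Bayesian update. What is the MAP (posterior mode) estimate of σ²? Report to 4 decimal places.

With known mean μ and an Inverse-Gamma(α, β) prior on σ², the Normal likelihood is conjugate: posterior is Inv-Gamma(α + n/2, β + Σ(xᵢ−μ)²/2).
Σ(xᵢ−μ)² = (-0.50)² + (3.44)² + (-2.02)² + (2.22)² + (-1.24)² + (-0.98)² + (-1.56)² + (1.29)² + (0.77)² + (-0.17)² + (1.13)² = 29.5868.
Posterior: Inv-Gamma(9.59 + 11/2, 5.93 + 29.5868/2) = Inv-Gamma(15.09, 20.72340).
Mode = β/(α+1) = 20.72340/16.09 = 1.2880.

1.2880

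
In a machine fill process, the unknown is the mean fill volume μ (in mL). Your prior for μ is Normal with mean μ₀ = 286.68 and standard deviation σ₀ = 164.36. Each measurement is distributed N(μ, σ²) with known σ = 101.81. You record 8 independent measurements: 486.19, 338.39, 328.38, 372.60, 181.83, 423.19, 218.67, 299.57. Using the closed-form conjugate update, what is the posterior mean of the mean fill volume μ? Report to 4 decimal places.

329.0694

For Normal data with known variance σ², a Normal(μ₀, σ₀²) prior on μ is conjugate. Posterior precision = 1/σ₀² + n/σ²; posterior mean is the precision-weighted average of μ₀ and x̄.
Σxᵢ = 486.19 + 338.39 + 328.38 + 372.60 + 181.83 + 423.19 + 218.67 + 299.57 = 2648.82, so n·x̄ = 2648.82.
σ₀² = 164.36² = 27014.2096, σ² = 101.81² = 10365.2761; σ² + n·σ₀² = 10365.2761 + 8·27014.2096 = 226478.9529.
Posterior mean = (μ₀/σ₀² + n·x̄/σ²)/(1/σ₀² + n/σ²) = (σ²·μ₀ + σ₀²·n·x̄)/(σ² + n·σ₀²) = (10365.2761·286.68 + 27014.2096·2648.82)/226478.9529 = 74527296.02502/226478.9529 = 329.0694.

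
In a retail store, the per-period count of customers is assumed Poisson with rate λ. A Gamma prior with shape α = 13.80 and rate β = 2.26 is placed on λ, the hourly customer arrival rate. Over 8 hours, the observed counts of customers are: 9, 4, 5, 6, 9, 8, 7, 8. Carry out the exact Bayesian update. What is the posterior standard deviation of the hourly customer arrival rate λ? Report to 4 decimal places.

With a Gamma(shape α, rate β) prior, the Poisson likelihood is conjugate: the posterior is Gamma(α + ΣXᵢ, β + n).
Sum of counts S = 56 over n = 8 hours.
Posterior: Gamma(α+S, β+n) = Gamma(13.80+56, 2.26+8) = Gamma(69.80, 10.26).
SD = √α/β = √69.80/10.26 = 0.8143.

0.8143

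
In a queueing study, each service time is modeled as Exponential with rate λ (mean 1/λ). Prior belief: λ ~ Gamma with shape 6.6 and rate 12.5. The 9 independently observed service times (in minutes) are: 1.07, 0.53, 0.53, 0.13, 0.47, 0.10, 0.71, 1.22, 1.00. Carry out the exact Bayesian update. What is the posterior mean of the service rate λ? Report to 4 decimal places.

With a Gamma(shape α, rate β) prior on the exponential rate λ, the posterior after n observations with total T = Σxᵢ is Gamma(α+n, β+T).
Sum of observations T = 5.76 minutes; n = 9.
Posterior: Gamma(6.6+9, 12.5+5.76) = Gamma(15.6, 18.26).
Posterior mean of λ = α/β = 15.6/18.26 = 0.8543.

0.8543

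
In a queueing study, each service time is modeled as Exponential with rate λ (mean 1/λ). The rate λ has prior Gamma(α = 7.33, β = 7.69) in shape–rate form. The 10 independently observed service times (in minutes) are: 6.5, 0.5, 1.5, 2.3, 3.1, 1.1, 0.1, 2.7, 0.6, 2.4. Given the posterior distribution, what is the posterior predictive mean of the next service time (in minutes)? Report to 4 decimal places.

1.7446

With a Gamma(shape α, rate β) prior on the exponential rate λ, the posterior after n observations with total T = Σxᵢ is Gamma(α+n, β+T).
Sum of observations T = 20.8 minutes; n = 10.
Posterior: Gamma(7.33+10, 7.69+20.8) = Gamma(17.33, 28.49).
The predictive distribution for the next observation is Lomax; its mean is β/(α−1) = 28.49/16.33 = 1.7446.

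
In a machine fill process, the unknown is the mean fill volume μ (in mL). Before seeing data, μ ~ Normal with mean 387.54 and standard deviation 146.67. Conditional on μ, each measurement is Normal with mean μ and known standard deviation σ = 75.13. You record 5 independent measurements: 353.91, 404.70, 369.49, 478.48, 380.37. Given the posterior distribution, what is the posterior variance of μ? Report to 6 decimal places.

1072.615085

For Normal data with known variance σ², a Normal(μ₀, σ₀²) prior on μ is conjugate. Posterior precision = 1/σ₀² + n/σ²; posterior mean is the precision-weighted average of μ₀ and x̄.
σ₀² = 146.67² = 21512.0889, σ² = 75.13² = 5644.5169; σ² + n·σ₀² = 5644.5169 + 5·21512.0889 = 113204.9614.
Posterior precision = 1/σ₀² + n/σ² = 1/21512.0889 + 5/5644.5169 = (σ² + n·σ₀²)/(σ₀²σ²) = 113204.9614/(21512.0889·5644.5169); posterior variance σₙ² = σ₀²σ²/(σ² + n·σ₀²) = 21512.0889·5644.5169/113204.9614 = 1072.615085.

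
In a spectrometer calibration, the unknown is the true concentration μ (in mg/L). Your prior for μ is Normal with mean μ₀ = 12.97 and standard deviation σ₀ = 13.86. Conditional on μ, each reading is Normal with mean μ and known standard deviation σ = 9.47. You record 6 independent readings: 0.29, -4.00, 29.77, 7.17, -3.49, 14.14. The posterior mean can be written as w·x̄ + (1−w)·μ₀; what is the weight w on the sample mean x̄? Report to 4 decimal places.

For Normal data with known variance σ², a Normal(μ₀, σ₀²) prior on μ is conjugate. Posterior precision = 1/σ₀² + n/σ²; posterior mean is the precision-weighted average of μ₀ and x̄.
σ₀² = 13.86² = 192.0996, σ² = 9.47² = 89.6809. Prior precision 1/σ₀² = 1/192.0996; data precision n/σ² = 6/89.6809.
w = (n/σ²)/(1/σ₀² + n/σ²) = n·σ₀²/(σ² + n·σ₀²) = 6·192.0996/(89.6809 + 6·192.0996) = 1152.5976/1242.2785 = 0.9278.

0.9278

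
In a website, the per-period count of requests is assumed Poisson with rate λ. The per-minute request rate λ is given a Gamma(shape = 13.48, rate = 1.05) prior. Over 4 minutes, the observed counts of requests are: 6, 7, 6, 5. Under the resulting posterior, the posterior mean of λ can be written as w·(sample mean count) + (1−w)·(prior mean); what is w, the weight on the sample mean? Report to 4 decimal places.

0.7921

With a Gamma(shape α, rate β) prior, the Poisson likelihood is conjugate: the posterior is Gamma(α + ΣXᵢ, β + n).
Posterior mean = (α₀+S)/(β₀+n) = [n/(β₀+n)]·(S/n) + [β₀/(β₀+n)]·(α₀/β₀), so only n and β₀ enter the weight.
Weight on data w = n/(β₀+n) = 4/(1.05+4) = 4/5.05 = 0.7921.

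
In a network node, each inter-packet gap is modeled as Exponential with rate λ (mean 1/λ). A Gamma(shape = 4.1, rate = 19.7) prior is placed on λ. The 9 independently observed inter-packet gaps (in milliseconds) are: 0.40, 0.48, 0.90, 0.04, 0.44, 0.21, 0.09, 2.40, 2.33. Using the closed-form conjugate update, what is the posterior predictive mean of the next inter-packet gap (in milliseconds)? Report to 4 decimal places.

2.2306

With a Gamma(shape α, rate β) prior on the exponential rate λ, the posterior after n observations with total T = Σxᵢ is Gamma(α+n, β+T).
Sum of observations T = 7.29 milliseconds; n = 9.
Posterior: Gamma(4.1+9, 19.7+7.29) = Gamma(13.1, 26.99).
The predictive distribution for the next observation is Lomax; its mean is β/(α−1) = 26.99/12.1 = 2.2306.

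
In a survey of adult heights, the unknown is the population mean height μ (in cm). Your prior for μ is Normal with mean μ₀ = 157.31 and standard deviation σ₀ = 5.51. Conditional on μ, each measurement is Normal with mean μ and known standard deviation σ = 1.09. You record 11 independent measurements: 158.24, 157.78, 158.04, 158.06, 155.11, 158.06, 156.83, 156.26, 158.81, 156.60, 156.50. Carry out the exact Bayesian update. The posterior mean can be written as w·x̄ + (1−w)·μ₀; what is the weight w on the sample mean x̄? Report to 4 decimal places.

For Normal data with known variance σ², a Normal(μ₀, σ₀²) prior on μ is conjugate. Posterior precision = 1/σ₀² + n/σ²; posterior mean is the precision-weighted average of μ₀ and x̄.
σ₀² = 5.51² = 30.3601, σ² = 1.09² = 1.1881. Prior precision 1/σ₀² = 1/30.3601; data precision n/σ² = 11/1.1881.
w = (n/σ²)/(1/σ₀² + n/σ²) = n·σ₀²/(σ² + n·σ₀²) = 11·30.3601/(1.1881 + 11·30.3601) = 333.9611/335.1492 = 0.9965.

0.9965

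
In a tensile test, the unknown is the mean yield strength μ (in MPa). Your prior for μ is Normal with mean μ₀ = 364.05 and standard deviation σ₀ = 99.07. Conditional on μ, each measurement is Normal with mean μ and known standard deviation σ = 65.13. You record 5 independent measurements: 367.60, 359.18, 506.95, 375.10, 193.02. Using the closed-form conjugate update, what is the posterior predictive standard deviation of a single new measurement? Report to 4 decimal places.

70.8717

For Normal data with known variance σ², a Normal(μ₀, σ₀²) prior on μ is conjugate. Posterior precision = 1/σ₀² + n/σ²; posterior mean is the precision-weighted average of μ₀ and x̄.
σ₀² = 99.07² = 9814.8649, σ² = 65.13² = 4241.9169; σ² + n·σ₀² = 4241.9169 + 5·9814.8649 = 53316.2414.
Posterior precision = 1/σ₀² + n/σ² = 1/9814.8649 + 5/4241.9169 = (σ² + n·σ₀²)/(σ₀²σ²) = 53316.2414/(9814.8649·4241.9169); posterior variance σₙ² = σ₀²σ²/(σ² + n·σ₀²) = 9814.8649·4241.9169/53316.2414 = 780.884777.
Predictive variance for one new observation = σₙ² + σ² = 9814.8649·4241.9169/53316.2414 + 4241.9169 = σ²·(σ₀² + 53316.2414)/53316.2414 = 4241.9169·63131.1063/53316.2414 = 5022.801677; SD = √(4241.9169·63131.1063/53316.2414) = 70.8717.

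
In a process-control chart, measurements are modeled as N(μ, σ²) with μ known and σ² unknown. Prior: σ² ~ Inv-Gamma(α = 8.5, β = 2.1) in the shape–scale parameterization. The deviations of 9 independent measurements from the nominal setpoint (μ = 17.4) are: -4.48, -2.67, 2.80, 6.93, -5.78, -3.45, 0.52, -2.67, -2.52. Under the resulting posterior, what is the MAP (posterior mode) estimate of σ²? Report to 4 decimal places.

5.2259

With known mean μ and an Inverse-Gamma(α, β) prior on σ², the Normal likelihood is conjugate: posterior is Inv-Gamma(α + n/2, β + Σ(xᵢ−μ)²/2).
Σ(xᵢ−μ)² = (-4.48)² + (-2.67)² + (2.80)² + (6.93)² + (-5.78)² + (-3.45)² + (0.52)² + (-2.67)² + (-2.52)² = 142.1248.
Posterior: Inv-Gamma(8.5 + 9/2, 2.1 + 142.1248/2) = Inv-Gamma(13.00, 73.16240).
Mode = β/(α+1) = 73.16240/14.00 = 5.2259.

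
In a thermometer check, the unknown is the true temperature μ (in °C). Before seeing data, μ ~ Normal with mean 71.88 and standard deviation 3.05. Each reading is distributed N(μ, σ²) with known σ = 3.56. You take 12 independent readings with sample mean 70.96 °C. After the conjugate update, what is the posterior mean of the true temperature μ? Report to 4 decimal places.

For Normal data with known variance σ², a Normal(μ₀, σ₀²) prior on μ is conjugate. Posterior precision = 1/σ₀² + n/σ²; posterior mean is the precision-weighted average of μ₀ and x̄.
n·x̄ = 12·70.96 = 851.52.
σ₀² = 3.05² = 9.3025, σ² = 3.56² = 12.6736; σ² + n·σ₀² = 12.6736 + 12·9.3025 = 124.3036.
Posterior mean = (μ₀/σ₀² + n·x̄/σ²)/(1/σ₀² + n/σ²) = (σ²·μ₀ + σ₀²·n·x̄)/(σ² + n·σ₀²) = (12.6736·71.88 + 9.3025·851.52)/124.3036 = 8832.243168/124.3036 = 71.0538.

71.0538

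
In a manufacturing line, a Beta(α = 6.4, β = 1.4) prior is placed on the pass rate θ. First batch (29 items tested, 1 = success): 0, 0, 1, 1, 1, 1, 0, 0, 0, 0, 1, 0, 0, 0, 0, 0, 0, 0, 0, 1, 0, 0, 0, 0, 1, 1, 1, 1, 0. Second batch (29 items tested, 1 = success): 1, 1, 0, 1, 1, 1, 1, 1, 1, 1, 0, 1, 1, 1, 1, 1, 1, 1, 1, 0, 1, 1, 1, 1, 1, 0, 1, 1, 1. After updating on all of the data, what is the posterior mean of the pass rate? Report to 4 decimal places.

0.6292

The Beta prior is conjugate to a Binomial/Bernoulli likelihood; the update adds successes to α and failures to β.
After batch 1: Beta(6.4+10, 1.4+19) = Beta(16.4, 20.4).
After batch 2: Beta(16.4+25, 20.4+4) = Beta(41.4, 24.4).
Posterior mean = α/(α+β) = 41.4/65.8 = 0.6292.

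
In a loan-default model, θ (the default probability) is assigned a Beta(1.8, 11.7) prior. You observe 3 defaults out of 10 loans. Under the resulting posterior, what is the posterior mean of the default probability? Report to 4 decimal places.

0.2043

The Beta prior is conjugate to a Binomial/Bernoulli likelihood; the update adds successes to α and failures to β.
Posterior: Beta(α+k, β+n−k) = Beta(1.8+3, 11.7+7) = Beta(4.8, 18.7).
Posterior mean = α/(α+β) = 4.8/23.5 = 0.2043.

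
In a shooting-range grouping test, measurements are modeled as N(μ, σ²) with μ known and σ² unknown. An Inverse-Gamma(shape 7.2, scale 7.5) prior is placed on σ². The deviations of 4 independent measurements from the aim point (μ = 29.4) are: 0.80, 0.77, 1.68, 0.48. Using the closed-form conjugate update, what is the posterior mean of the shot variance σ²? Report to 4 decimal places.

With known mean μ and an Inverse-Gamma(α, β) prior on σ², the Normal likelihood is conjugate: posterior is Inv-Gamma(α + n/2, β + Σ(xᵢ−μ)²/2).
Σ(xᵢ−μ)² = (0.80)² + (0.77)² + (1.68)² + (0.48)² = 4.2857.
Posterior: Inv-Gamma(7.2 + 4/2, 7.5 + 4.2857/2) = Inv-Gamma(9.20, 9.64285).
E[σ²|data] = β/(α−1) = 9.64285/8.20 = 1.1760.

1.1760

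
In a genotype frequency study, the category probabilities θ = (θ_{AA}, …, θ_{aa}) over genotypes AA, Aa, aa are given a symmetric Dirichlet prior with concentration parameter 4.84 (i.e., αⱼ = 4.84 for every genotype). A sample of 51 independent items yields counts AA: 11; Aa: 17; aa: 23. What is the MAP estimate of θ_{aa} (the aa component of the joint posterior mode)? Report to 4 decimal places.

0.4293

The Dirichlet prior is conjugate to the Multinomial likelihood: each posterior αⱼ = prior αⱼ + observed count nⱼ.
Posterior concentration: (15.84, 21.84, 27.84), total = 65.52.
Joint mode component: (α_{aa}−1)/(Σα−K) = 26.84/62.52 = 0.4293.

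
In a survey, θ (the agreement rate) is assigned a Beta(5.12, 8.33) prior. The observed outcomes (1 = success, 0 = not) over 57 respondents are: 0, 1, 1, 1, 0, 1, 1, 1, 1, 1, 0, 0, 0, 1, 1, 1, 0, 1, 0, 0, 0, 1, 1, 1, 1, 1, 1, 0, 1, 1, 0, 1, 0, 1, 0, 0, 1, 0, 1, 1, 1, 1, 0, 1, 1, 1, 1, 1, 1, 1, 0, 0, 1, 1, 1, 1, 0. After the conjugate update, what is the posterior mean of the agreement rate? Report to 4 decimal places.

0.6121

The Beta prior is conjugate to a Binomial/Bernoulli likelihood; the update adds successes to α and failures to β.
Posterior: Beta(α+k, β+n−k) = Beta(5.12+38, 8.33+19) = Beta(43.12, 27.33).
Posterior mean = α/(α+β) = 43.12/70.45 = 0.6121.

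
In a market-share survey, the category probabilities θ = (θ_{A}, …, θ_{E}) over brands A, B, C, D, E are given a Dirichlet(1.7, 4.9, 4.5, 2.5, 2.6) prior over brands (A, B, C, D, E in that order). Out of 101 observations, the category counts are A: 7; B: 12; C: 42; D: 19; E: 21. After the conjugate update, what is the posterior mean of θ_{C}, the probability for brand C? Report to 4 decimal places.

0.3968

The Dirichlet prior is conjugate to the Multinomial likelihood: each posterior αⱼ = prior αⱼ + observed count nⱼ.
Posterior concentration: (8.7, 16.9, 46.5, 21.5, 23.6), total = 117.2.
E[θ_{C}|data] = α_{C}/Σα = 46.5/117.2 = 0.3968.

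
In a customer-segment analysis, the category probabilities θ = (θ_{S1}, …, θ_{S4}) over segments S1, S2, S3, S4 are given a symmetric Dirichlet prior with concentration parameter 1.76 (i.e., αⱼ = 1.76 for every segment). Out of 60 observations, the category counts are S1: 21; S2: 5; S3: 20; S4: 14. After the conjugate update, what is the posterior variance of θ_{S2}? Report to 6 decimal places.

The Dirichlet prior is conjugate to the Multinomial likelihood: each posterior αⱼ = prior αⱼ + observed count nⱼ.
Posterior concentration: (22.76, 6.76, 21.76, 15.76), total = 67.04.
Var[θ_j] = α_j(Σα−α_j)/((Σα)²(Σα+1)) = 6.76·60.28/(67.04²·68.04) = 0.001333.

0.001333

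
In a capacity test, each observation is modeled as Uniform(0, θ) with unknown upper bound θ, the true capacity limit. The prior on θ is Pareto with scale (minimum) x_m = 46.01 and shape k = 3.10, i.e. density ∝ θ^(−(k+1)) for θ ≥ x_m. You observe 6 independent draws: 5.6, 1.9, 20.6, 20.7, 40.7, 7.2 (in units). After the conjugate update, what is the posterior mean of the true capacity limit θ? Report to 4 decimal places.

51.6902

A Pareto(scale x_m, shape k) prior on the upper bound θ of Uniform(0, θ) is conjugate: posterior is Pareto(max(x_m, max xᵢ), k + n).
Sample maximum = 40.7; prior scale x_m = 46.01 → posterior scale = max = 46.01.
Posterior shape = 3.10 + 6 = 9.10.
E[θ|data] = k·x_m/(k−1) = 9.10·46.01/8.10 = 51.6902.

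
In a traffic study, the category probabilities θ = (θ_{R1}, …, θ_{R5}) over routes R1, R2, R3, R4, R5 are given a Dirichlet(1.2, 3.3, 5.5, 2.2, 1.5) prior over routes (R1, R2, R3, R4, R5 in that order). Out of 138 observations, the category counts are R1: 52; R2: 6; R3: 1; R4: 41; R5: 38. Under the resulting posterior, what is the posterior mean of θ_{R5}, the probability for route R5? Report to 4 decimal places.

The Dirichlet prior is conjugate to the Multinomial likelihood: each posterior αⱼ = prior αⱼ + observed count nⱼ.
Posterior concentration: (53.2, 9.3, 6.5, 43.2, 39.5), total = 151.7.
E[θ_{R5}|data] = α_{R5}/Σα = 39.5/151.7 = 0.2604.

0.2604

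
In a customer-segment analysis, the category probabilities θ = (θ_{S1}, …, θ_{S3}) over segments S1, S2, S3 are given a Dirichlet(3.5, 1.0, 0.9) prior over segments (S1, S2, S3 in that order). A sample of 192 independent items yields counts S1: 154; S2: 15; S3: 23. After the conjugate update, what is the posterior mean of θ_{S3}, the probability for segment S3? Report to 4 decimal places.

The Dirichlet prior is conjugate to the Multinomial likelihood: each posterior αⱼ = prior αⱼ + observed count nⱼ.
Posterior concentration: (157.5, 16.0, 23.9), total = 197.4.
E[θ_{S3}|data] = α_{S3}/Σα = 23.9/197.4 = 0.1211.

0.1211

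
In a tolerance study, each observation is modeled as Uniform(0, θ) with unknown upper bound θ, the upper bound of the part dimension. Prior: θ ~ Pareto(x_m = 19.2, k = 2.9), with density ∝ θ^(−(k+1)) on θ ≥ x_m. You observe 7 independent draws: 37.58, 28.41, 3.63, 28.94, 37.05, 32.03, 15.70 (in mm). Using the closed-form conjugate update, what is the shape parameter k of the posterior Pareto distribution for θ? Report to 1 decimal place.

9.9

A Pareto(scale x_m, shape k) prior on the upper bound θ of Uniform(0, θ) is conjugate: posterior is Pareto(max(x_m, max xᵢ), k + n).
Sample maximum = 37.58; prior scale x_m = 19.2 → posterior scale = max = 37.58.
Posterior shape = 2.9 + 7 = 9.9.
Posterior shape k = 9.9.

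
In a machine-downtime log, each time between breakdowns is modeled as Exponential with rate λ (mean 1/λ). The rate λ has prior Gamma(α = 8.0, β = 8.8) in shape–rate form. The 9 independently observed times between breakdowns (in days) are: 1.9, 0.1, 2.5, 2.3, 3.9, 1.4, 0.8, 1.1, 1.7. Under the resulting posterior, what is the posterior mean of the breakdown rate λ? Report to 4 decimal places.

With a Gamma(shape α, rate β) prior on the exponential rate λ, the posterior after n observations with total T = Σxᵢ is Gamma(α+n, β+T).
Sum of observations T = 15.7 days; n = 9.
Posterior: Gamma(8.0+9, 8.8+15.7) = Gamma(17.0, 24.5).
Posterior mean of λ = α/β = 17.0/24.5 = 0.6939.

0.6939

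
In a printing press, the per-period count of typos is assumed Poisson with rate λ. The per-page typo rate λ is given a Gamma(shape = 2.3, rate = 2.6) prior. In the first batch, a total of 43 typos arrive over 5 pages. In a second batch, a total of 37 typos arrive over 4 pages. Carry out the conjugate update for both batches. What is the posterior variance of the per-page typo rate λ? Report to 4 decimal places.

With a Gamma(shape α, rate β) prior, the Poisson likelihood is conjugate: the posterior is Gamma(α + ΣXᵢ, β + n).
After batch 1: Gamma(α+S, β+n) = Gamma(2.3+43, 2.6+5) = Gamma(45.3, 7.6).
After batch 2: Gamma(α+S, β+n) = Gamma(45.3+37, 7.6+4) = Gamma(82.3, 11.6).
Var = α/β² = 82.3/11.6² = 0.6116.

0.6116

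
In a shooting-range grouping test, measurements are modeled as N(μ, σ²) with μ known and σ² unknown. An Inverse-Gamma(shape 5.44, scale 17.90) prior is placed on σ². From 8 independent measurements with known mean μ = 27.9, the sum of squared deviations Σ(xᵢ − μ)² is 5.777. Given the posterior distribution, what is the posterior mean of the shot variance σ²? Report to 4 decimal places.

2.4631

With known mean μ and an Inverse-Gamma(α, β) prior on σ², the Normal likelihood is conjugate: posterior is Inv-Gamma(α + n/2, β + Σ(xᵢ−μ)²/2).
Posterior: Inv-Gamma(5.44 + 8/2, 17.90 + 5.777/2) = Inv-Gamma(9.44, 20.7885).
E[σ²|data] = β/(α−1) = 20.7885/8.44 = 2.4631.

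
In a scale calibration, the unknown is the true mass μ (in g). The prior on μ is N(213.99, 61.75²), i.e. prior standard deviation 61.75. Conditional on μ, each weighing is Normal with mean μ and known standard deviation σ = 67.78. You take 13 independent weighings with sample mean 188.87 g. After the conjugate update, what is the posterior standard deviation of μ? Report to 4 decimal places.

For Normal data with known variance σ², a Normal(μ₀, σ₀²) prior on μ is conjugate. Posterior precision = 1/σ₀² + n/σ²; posterior mean is the precision-weighted average of μ₀ and x̄.
σ₀² = 61.75² = 3813.0625, σ² = 67.78² = 4594.1284; σ² + n·σ₀² = 4594.1284 + 13·3813.0625 = 54163.9409.
Posterior precision = 1/σ₀² + n/σ² = 1/3813.0625 + 13/4594.1284 = (σ² + n·σ₀²)/(σ₀²σ²) = 54163.9409/(3813.0625·4594.1284); posterior variance σₙ² = σ₀²σ²/(σ² + n·σ₀²) = 3813.0625·4594.1284/54163.9409 = 323.419944.
Posterior SD = √σₙ² = √(3813.0625·4594.1284/54163.9409) = 17.9839.

17.9839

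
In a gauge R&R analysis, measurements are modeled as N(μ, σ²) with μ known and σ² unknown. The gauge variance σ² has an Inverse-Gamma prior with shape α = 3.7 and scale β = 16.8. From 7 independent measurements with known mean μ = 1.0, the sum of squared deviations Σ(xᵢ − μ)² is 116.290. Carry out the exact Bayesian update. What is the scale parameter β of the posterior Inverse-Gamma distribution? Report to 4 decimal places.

74.9450

With known mean μ and an Inverse-Gamma(α, β) prior on σ², the Normal likelihood is conjugate: posterior is Inv-Gamma(α + n/2, β + Σ(xᵢ−μ)²/2).
Posterior: Inv-Gamma(3.7 + 7/2, 16.8 + 116.290/2) = Inv-Gamma(7.20, 74.9450).
Posterior β = 74.9450.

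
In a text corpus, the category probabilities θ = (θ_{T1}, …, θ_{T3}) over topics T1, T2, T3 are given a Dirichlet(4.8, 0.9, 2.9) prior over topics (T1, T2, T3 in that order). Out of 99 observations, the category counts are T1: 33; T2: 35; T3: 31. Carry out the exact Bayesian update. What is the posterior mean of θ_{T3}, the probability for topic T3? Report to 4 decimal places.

0.3151

The Dirichlet prior is conjugate to the Multinomial likelihood: each posterior αⱼ = prior αⱼ + observed count nⱼ.
Posterior concentration: (37.8, 35.9, 33.9), total = 107.6.
E[θ_{T3}|data] = α_{T3}/Σα = 33.9/107.6 = 0.3151.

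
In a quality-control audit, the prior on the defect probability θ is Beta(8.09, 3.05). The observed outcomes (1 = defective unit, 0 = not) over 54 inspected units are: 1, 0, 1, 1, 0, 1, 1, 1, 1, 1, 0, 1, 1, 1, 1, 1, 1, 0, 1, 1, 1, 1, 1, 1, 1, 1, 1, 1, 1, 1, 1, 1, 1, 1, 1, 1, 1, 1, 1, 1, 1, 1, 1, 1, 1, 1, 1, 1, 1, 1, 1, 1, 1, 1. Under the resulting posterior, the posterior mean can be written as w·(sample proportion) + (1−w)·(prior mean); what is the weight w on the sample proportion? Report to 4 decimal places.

The Beta prior is conjugate to a Binomial/Bernoulli likelihood; the update adds successes to α and failures to β.
Posterior mean = (α₀+k)/(α₀+β₀+n) = [n/(α₀+β₀+n)]·(k/n) + [(α₀+β₀)/(α₀+β₀+n)]·α₀/(α₀+β₀), so only n and the prior enter the weight.
The weight on the data is w = n/(α₀+β₀+n) = 54/(8.09+3.05+54) = 54/65.14 = 0.8290.

0.8290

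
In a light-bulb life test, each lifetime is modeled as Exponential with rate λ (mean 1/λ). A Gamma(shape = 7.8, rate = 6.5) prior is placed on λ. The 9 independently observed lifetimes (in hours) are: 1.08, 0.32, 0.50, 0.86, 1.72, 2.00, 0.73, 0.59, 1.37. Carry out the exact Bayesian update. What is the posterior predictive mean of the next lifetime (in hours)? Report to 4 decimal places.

0.9918

With a Gamma(shape α, rate β) prior on the exponential rate λ, the posterior after n observations with total T = Σxᵢ is Gamma(α+n, β+T).
Sum of observations T = 9.17 hours; n = 9.
Posterior: Gamma(7.8+9, 6.5+9.17) = Gamma(16.8, 15.67).
The predictive distribution for the next observation is Lomax; its mean is β/(α−1) = 15.67/15.8 = 0.9918.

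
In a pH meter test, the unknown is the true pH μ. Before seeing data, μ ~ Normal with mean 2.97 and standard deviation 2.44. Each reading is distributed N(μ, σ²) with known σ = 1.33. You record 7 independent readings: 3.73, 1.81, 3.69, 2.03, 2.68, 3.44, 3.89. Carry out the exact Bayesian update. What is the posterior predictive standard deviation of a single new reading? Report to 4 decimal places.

For Normal data with known variance σ², a Normal(μ₀, σ₀²) prior on μ is conjugate. Posterior precision = 1/σ₀² + n/σ²; posterior mean is the precision-weighted average of μ₀ and x̄.
σ₀² = 2.44² = 5.9536, σ² = 1.33² = 1.7689; σ² + n·σ₀² = 1.7689 + 7·5.9536 = 43.4441.
Posterior precision = 1/σ₀² + n/σ² = 1/5.9536 + 7/1.7689 = (σ² + n·σ₀²)/(σ₀²σ²) = 43.4441/(5.9536·1.7689); posterior variance σₙ² = σ₀²σ²/(σ² + n·σ₀²) = 5.9536·1.7689/43.4441 = 0.242411.
Predictive variance for one new observation = σₙ² + σ² = 5.9536·1.7689/43.4441 + 1.7689 = σ²·(σ₀² + 43.4441)/43.4441 = 1.7689·49.3977/43.4441 = 2.011311; SD = √(1.7689·49.3977/43.4441) = 1.4182.

1.4182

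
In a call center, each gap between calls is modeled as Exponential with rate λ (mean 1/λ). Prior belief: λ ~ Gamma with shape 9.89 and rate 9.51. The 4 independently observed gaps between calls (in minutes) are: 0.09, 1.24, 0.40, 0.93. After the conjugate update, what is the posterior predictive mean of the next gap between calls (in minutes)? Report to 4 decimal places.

0.9441

With a Gamma(shape α, rate β) prior on the exponential rate λ, the posterior after n observations with total T = Σxᵢ is Gamma(α+n, β+T).
Sum of observations T = 2.66 minutes; n = 4.
Posterior: Gamma(9.89+4, 9.51+2.66) = Gamma(13.89, 12.17).
The predictive distribution for the next observation is Lomax; its mean is β/(α−1) = 12.17/12.89 = 0.9441.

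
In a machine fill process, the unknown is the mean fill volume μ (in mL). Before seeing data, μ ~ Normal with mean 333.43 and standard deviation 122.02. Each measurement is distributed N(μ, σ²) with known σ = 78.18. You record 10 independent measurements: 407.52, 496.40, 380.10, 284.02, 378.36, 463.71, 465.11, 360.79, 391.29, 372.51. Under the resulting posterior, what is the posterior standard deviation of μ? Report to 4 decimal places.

For Normal data with known variance σ², a Normal(μ₀, σ₀²) prior on μ is conjugate. Posterior precision = 1/σ₀² + n/σ²; posterior mean is the precision-weighted average of μ₀ and x̄.
σ₀² = 122.02² = 14888.8804, σ² = 78.18² = 6112.1124; σ² + n·σ₀² = 6112.1124 + 10·14888.8804 = 155000.9164.
Posterior precision = 1/σ₀² + n/σ² = 1/14888.8804 + 10/6112.1124 = (σ² + n·σ₀²)/(σ₀²σ²) = 155000.9164/(14888.8804·6112.1124); posterior variance σₙ² = σ₀²σ²/(σ² + n·σ₀²) = 14888.8804·6112.1124/155000.9164 = 587.109500.
Posterior SD = √σₙ² = √(14888.8804·6112.1124/155000.9164) = 24.2303.

24.2303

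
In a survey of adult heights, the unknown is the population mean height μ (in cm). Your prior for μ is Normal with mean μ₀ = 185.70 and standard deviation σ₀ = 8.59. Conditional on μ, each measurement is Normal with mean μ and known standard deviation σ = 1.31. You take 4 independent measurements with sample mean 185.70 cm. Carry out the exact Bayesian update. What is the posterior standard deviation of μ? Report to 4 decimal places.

For Normal data with known variance σ², a Normal(μ₀, σ₀²) prior on μ is conjugate. Posterior precision = 1/σ₀² + n/σ²; posterior mean is the precision-weighted average of μ₀ and x̄.
σ₀² = 8.59² = 73.7881, σ² = 1.31² = 1.7161; σ² + n·σ₀² = 1.7161 + 4·73.7881 = 296.8685.
Posterior precision = 1/σ₀² + n/σ² = 1/73.7881 + 4/1.7161 = (σ² + n·σ₀²)/(σ₀²σ²) = 296.8685/(73.7881·1.7161); posterior variance σₙ² = σ₀²σ²/(σ² + n·σ₀²) = 73.7881·1.7161/296.8685 = 0.426545.
Posterior SD = √σₙ² = √(73.7881·1.7161/296.8685) = 0.6531.

0.6531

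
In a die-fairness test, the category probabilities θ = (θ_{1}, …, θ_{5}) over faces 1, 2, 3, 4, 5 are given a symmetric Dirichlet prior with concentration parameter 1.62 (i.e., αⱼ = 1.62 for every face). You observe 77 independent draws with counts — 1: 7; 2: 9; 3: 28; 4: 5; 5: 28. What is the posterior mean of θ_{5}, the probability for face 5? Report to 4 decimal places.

The Dirichlet prior is conjugate to the Multinomial likelihood: each posterior αⱼ = prior αⱼ + observed count nⱼ.
Posterior concentration: (8.62, 10.62, 29.62, 6.62, 29.62), total = 85.10.
E[θ_{5}|data] = α_{5}/Σα = 29.62/85.10 = 0.3481.

0.3481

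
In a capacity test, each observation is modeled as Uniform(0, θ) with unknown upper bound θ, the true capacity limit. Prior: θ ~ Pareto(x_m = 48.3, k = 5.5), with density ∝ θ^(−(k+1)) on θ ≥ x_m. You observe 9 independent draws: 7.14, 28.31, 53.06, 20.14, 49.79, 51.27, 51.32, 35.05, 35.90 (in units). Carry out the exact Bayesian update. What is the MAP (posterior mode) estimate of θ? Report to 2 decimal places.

53.06

A Pareto(scale x_m, shape k) prior on the upper bound θ of Uniform(0, θ) is conjugate: posterior is Pareto(max(x_m, max xᵢ), k + n).
Sample maximum = 53.06; prior scale x_m = 48.3 → posterior scale = max = 53.06.
Posterior shape = 5.5 + 9 = 14.5.
The Pareto density is decreasing on [x_m, ∞), so the mode is x_m = 53.06.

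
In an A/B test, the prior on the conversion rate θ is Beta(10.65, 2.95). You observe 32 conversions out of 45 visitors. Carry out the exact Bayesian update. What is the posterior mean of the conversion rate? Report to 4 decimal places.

0.7278

The Beta prior is conjugate to a Binomial/Bernoulli likelihood; the update adds successes to α and failures to β.
Posterior: Beta(α+k, β+n−k) = Beta(10.65+32, 2.95+13) = Beta(42.65, 15.95).
Posterior mean = α/(α+β) = 42.65/58.60 = 0.7278.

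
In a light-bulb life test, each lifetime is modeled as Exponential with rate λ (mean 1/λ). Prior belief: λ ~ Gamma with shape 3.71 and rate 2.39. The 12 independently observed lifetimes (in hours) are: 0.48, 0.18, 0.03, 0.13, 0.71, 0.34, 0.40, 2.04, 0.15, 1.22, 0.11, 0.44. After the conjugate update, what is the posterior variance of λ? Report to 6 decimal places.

0.211428

With a Gamma(shape α, rate β) prior on the exponential rate λ, the posterior after n observations with total T = Σxᵢ is Gamma(α+n, β+T).
Sum of observations T = 6.23 hours; n = 12.
Posterior: Gamma(3.71+12, 2.39+6.23) = Gamma(15.71, 8.62).
Var = α/β² = 0.211428.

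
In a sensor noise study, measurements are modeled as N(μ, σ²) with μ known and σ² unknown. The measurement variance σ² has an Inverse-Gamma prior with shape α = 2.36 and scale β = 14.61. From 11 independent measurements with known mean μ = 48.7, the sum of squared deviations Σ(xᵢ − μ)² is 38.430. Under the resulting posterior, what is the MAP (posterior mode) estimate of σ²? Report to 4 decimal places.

With known mean μ and an Inverse-Gamma(α, β) prior on σ², the Normal likelihood is conjugate: posterior is Inv-Gamma(α + n/2, β + Σ(xᵢ−μ)²/2).
Posterior: Inv-Gamma(2.36 + 11/2, 14.61 + 38.430/2) = Inv-Gamma(7.86, 33.8250).
Mode = β/(α+1) = 33.8250/8.86 = 3.8177.

3.8177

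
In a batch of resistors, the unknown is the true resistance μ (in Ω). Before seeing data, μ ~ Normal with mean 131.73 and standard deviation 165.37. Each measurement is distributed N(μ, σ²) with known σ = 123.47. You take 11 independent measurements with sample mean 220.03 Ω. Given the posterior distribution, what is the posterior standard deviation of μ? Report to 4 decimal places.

36.3187

For Normal data with known variance σ², a Normal(μ₀, σ₀²) prior on μ is conjugate. Posterior precision = 1/σ₀² + n/σ²; posterior mean is the precision-weighted average of μ₀ and x̄.
σ₀² = 165.37² = 27347.2369, σ² = 123.47² = 15244.8409; σ² + n·σ₀² = 15244.8409 + 11·27347.2369 = 316064.4468.
Posterior precision = 1/σ₀² + n/σ² = 1/27347.2369 + 11/15244.8409 = (σ² + n·σ₀²)/(σ₀²σ²) = 316064.4468/(27347.2369·15244.8409); posterior variance σₙ² = σ₀²σ²/(σ² + n·σ₀²) = 27347.2369·15244.8409/316064.4468 = 1319.048314.
Posterior SD = √σₙ² = √(27347.2369·15244.8409/316064.4468) = 36.3187.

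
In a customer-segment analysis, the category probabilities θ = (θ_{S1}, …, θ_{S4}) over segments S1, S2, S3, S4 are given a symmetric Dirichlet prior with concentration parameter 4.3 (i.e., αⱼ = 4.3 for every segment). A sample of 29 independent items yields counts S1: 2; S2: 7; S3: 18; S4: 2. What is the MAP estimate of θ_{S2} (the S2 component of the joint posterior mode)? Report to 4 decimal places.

0.2441

The Dirichlet prior is conjugate to the Multinomial likelihood: each posterior αⱼ = prior αⱼ + observed count nⱼ.
Posterior concentration: (6.3, 11.3, 22.3, 6.3), total = 46.2.
Joint mode component: (α_{S2}−1)/(Σα−K) = 10.3/42.2 = 0.2441.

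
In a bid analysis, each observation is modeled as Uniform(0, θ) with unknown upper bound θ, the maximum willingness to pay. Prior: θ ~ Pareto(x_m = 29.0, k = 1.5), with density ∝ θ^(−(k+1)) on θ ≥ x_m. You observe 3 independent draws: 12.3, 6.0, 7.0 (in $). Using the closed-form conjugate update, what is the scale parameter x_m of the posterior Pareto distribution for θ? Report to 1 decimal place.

29.0

A Pareto(scale x_m, shape k) prior on the upper bound θ of Uniform(0, θ) is conjugate: posterior is Pareto(max(x_m, max xᵢ), k + n).
Sample maximum = 12.3; prior scale x_m = 29.0 → posterior scale = max = 29.0.
Posterior shape = 1.5 + 3 = 4.5.
Posterior scale x_m = 29.0.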